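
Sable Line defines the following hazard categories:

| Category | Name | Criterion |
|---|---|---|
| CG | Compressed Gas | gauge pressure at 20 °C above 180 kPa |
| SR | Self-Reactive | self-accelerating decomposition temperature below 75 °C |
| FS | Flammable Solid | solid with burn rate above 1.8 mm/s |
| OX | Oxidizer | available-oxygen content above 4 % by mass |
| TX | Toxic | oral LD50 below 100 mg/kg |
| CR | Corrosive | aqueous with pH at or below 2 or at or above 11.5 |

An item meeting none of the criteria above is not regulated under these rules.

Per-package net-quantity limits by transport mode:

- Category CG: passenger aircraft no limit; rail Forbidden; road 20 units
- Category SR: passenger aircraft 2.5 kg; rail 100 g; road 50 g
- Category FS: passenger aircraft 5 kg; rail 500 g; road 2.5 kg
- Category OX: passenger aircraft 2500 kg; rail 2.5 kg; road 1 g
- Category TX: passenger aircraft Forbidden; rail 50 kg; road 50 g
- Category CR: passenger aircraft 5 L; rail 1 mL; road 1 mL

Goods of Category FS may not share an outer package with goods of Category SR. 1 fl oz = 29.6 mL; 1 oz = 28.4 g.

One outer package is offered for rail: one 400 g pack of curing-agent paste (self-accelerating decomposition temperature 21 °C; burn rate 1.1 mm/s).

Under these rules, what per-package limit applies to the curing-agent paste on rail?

100 g

The curing-agent paste has self-accelerating decomposition temperature 21 °C, which is < 75 °C, so it is Category SR (Self-Reactive).
The rail limit for Category SR is 100 g.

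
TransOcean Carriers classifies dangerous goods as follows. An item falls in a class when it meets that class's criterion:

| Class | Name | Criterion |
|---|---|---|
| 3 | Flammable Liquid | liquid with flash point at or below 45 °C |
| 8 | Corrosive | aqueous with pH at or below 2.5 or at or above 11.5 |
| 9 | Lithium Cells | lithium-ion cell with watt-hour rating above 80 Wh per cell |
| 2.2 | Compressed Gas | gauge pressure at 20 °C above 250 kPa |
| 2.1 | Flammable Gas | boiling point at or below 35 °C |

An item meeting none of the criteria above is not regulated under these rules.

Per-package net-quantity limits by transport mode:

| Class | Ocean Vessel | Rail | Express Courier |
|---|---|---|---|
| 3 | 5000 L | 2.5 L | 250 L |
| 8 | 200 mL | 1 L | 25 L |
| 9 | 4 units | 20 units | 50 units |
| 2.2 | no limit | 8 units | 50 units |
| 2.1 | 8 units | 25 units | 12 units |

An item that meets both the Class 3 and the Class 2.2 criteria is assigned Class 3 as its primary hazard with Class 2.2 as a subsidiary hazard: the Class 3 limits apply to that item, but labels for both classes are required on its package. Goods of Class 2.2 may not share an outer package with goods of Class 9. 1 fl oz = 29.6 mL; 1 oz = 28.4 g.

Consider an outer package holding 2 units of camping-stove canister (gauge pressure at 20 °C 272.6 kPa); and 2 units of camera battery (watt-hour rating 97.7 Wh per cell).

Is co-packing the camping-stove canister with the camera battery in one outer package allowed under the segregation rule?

With gauge pressure at 20 °C 272.6 kPa (> 250 kPa), the camping-stove canister falls in Class 2.2.
Camera battery: watt-hour rating 97.7 Wh per cell > 80 Wh per cell → Class 9 (Lithium Cells).
Class 2.2 and Class 9 may not share an outer package.

No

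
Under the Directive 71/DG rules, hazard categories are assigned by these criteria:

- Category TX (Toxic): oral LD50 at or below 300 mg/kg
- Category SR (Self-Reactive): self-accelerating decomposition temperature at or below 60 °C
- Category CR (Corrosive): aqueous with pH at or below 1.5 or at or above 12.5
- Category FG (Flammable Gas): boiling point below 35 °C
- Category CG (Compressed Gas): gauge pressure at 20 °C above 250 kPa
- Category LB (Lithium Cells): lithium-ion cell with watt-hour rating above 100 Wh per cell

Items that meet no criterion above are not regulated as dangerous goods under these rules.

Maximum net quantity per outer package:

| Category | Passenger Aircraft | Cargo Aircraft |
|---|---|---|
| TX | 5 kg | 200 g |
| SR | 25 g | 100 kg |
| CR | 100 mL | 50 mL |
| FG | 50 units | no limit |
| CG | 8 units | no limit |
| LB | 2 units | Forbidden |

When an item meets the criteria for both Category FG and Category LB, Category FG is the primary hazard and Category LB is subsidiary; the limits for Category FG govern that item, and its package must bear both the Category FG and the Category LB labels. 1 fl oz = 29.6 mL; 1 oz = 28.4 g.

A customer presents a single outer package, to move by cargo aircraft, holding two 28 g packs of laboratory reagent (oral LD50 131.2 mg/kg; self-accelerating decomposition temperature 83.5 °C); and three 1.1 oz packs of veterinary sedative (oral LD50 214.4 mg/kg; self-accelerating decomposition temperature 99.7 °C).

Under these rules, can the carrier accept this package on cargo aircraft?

With oral LD50 131.2 mg/kg (≤ 300 mg/kg), the laboratory reagent falls in Category TX.
Veterinary sedative: oral LD50 214.4 mg/kg ≤ 300 mg/kg → Category TX (Toxic).
Total Category TX: (two 28 g packs = 56 g) + (three 1.1 oz packs = 93.72 g) = 149.72 g.
149.72 g is within the cargo aircraft limit of 200 g for Category TX.

Yes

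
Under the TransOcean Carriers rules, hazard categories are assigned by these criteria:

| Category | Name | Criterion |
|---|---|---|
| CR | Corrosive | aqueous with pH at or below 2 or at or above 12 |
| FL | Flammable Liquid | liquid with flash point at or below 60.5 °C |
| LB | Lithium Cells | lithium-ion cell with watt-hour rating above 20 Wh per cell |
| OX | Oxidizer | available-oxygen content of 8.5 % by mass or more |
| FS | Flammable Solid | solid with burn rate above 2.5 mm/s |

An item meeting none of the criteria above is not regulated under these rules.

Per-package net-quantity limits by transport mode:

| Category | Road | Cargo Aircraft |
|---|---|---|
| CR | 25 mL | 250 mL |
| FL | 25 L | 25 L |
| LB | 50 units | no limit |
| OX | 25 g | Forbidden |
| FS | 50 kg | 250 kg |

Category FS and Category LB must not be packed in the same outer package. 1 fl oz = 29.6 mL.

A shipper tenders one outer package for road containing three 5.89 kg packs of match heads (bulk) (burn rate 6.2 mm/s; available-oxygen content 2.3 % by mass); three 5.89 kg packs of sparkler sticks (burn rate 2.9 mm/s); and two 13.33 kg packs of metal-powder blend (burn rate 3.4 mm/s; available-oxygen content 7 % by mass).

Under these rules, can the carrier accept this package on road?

Burn rate 6.2 mm/s meets the Category FS criterion (Flammable Solid), so the match heads (bulk) are Category FS.
Sparkler sticks: burn rate 2.9 mm/s > 2.5 mm/s → Category FS (Flammable Solid).
The metal-powder blend has burn rate 3.4 mm/s, which is > 2.5 mm/s, so it is Category FS (Flammable Solid).
Total Category FS: (three 5.89 kg packs = 17.67 kg) + (three 5.89 kg packs = 17.67 kg) + (two 13.33 kg packs = 26.66 kg) = 62 kg.
62 kg > 50 kg (road limit, Category FS) — over the limit.

No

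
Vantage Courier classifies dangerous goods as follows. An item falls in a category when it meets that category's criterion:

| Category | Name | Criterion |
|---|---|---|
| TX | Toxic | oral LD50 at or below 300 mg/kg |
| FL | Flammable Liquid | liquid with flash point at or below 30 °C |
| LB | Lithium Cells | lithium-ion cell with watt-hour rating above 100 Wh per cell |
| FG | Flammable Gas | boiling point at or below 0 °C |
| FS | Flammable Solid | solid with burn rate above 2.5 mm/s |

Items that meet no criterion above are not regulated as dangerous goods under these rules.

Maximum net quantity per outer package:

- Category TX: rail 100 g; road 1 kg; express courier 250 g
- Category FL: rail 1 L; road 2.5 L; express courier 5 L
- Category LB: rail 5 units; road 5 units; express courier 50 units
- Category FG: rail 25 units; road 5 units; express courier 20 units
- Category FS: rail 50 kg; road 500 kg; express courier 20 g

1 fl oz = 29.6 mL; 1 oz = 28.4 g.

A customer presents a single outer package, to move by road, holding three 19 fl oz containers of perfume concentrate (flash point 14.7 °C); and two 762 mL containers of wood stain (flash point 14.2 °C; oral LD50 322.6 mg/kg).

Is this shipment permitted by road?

No

The perfume concentrate has flash point 14.7 °C, which is ≤ 30 °C, so it is Category FL (Flammable Liquid).
Wood stain: flash point 14.2 °C ≤ 30 °C → Category FL (Flammable Liquid).
Total Category FL: (three 19 fl oz containers = 1687.2 mL) + (two 762 mL containers = 1.524 L) = 3211.2 mL.
3211.2 mL > 2.5 L (road limit, Category FL) — over the limit.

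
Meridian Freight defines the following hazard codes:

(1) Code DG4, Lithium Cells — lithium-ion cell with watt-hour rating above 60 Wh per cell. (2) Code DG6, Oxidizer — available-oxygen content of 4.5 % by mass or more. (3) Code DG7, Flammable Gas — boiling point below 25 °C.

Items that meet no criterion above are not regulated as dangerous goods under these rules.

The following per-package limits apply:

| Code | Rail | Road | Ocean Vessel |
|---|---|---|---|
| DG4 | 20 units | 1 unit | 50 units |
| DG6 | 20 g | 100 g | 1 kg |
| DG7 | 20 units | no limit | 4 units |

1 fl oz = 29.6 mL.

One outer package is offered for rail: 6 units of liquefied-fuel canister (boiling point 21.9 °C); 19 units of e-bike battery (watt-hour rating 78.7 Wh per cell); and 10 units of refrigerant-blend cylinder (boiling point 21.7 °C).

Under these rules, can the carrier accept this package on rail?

Boiling point 21.9 °C meets the Code DG7 criterion (Flammable Gas), so the liquefied-fuel canister is Code DG7.
The e-bike battery has watt-hour rating 78.7 Wh per cell, which is > 60 Wh per cell, so it is Code DG4 (Lithium Cells).
With boiling point 21.7 °C (< 25 °C), the refrigerant-blend cylinder falls in Code DG7.
Total Code DG7: 6 units + 10 units = 16 units.
That is within the Code DG7 rail limit of 20 units.
Code DG4 quantity: 19 units.
19 units is within the rail limit of 20 units for Code DG4.
Every hazard code is within its rail limit and no segregation rule is violated.

Yes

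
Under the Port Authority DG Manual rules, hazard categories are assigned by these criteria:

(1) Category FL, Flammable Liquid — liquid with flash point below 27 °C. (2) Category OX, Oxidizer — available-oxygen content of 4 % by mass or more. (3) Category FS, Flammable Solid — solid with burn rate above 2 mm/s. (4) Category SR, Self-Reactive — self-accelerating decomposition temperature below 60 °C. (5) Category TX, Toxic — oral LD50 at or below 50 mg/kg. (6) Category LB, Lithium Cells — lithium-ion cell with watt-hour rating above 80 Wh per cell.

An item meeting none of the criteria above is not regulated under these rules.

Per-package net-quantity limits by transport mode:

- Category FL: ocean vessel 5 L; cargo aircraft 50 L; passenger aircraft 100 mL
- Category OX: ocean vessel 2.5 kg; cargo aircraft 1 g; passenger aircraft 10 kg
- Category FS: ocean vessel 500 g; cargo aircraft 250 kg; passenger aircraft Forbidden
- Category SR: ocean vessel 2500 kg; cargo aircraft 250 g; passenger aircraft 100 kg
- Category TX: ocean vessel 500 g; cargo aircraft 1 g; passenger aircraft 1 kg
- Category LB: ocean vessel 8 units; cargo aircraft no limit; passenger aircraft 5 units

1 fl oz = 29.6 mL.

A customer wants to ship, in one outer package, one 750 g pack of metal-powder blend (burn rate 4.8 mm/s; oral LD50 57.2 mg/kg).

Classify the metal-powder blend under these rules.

Burn rate 4.8 mm/s meets the Category FS criterion (Flammable Solid), so the metal-powder blend is Category FS.

Category FS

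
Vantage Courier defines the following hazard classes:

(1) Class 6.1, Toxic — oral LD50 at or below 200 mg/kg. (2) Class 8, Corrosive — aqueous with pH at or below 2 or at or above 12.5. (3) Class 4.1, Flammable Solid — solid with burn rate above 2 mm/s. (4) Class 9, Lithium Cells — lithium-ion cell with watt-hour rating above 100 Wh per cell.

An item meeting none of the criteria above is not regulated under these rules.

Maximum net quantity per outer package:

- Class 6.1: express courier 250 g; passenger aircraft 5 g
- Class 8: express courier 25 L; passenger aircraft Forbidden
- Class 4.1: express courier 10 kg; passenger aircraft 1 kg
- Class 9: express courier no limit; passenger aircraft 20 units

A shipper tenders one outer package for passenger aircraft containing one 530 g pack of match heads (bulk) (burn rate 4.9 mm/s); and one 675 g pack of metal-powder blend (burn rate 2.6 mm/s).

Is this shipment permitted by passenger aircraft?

No

Burn rate 4.9 mm/s meets the Class 4.1 criterion (Flammable Solid), so the match heads (bulk) are Class 4.1.
With burn rate 2.6 mm/s (> 2 mm/s), the metal-powder blend falls in Class 4.1.
Total Class 4.1: 530 g + 675 g = 1.205 kg.
That exceeds the Class 4.1 passenger aircraft limit of 1 kg.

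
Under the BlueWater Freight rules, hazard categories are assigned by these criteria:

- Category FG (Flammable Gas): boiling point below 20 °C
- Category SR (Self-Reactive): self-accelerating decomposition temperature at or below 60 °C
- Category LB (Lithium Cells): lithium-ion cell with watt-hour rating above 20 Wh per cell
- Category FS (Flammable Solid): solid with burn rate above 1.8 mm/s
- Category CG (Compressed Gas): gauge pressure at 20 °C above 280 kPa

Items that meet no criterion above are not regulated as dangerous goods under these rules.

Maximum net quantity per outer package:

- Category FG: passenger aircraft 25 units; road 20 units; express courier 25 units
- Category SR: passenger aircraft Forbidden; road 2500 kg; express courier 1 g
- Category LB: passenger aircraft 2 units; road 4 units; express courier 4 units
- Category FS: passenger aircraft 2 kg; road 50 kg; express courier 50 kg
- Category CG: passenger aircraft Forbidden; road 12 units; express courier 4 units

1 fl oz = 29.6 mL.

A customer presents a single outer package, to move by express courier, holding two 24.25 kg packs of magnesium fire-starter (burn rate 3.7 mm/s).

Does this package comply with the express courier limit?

Yes

Burn rate 3.7 mm/s meets the Category FS criterion (Flammable Solid), so the magnesium fire-starter is Category FS.
Category FS quantity: two 24.25 kg packs = 48.5 kg.
48.5 kg is within the express courier limit of 50 kg for Category FS.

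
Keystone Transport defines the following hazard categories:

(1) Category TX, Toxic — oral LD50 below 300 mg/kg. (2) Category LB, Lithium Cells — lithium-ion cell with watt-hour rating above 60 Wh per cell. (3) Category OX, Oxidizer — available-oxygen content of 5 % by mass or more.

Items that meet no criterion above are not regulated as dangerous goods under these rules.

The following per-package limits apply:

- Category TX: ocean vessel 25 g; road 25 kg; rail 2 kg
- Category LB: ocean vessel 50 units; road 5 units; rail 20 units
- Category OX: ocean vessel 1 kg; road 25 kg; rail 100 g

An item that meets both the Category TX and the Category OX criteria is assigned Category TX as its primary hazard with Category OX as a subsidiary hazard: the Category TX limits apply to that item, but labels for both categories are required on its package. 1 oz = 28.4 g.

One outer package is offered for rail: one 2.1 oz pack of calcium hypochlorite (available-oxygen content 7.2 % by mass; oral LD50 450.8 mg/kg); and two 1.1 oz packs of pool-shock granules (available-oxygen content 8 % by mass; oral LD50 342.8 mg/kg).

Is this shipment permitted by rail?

The calcium hypochlorite has available-oxygen content 7.2 % by mass, which is ≥ 5 % by mass, so it is Category OX (Oxidizer).
Pool-shock granules: available-oxygen content 8 % by mass ≥ 5 % by mass → Category OX (Oxidizer).
Category OX net quantity: (one 2.1 oz pack = 59.64 g) + (two 1.1 oz packs = 62.48 g) = 122.12 g.
That exceeds the Category OX rail limit of 100 g.

No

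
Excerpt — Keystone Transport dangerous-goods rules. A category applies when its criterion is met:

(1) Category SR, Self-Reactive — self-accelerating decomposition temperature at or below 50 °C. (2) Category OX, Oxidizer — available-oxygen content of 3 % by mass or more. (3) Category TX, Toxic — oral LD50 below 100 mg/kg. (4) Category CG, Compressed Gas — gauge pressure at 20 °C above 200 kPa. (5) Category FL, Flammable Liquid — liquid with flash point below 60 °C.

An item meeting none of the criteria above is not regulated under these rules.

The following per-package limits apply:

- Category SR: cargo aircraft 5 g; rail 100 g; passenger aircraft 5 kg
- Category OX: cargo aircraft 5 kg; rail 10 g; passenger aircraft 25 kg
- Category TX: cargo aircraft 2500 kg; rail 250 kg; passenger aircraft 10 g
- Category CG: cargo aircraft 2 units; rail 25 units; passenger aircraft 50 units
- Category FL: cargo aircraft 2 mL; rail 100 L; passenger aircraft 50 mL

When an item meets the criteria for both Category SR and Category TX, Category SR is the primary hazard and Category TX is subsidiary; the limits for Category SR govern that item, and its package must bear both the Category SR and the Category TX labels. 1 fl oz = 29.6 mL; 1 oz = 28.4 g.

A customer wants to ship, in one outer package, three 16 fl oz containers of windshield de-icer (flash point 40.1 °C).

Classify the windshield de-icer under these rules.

Category FL

With flash point 40.1 °C (< 60 °C), the windshield de-icer falls in Category FL.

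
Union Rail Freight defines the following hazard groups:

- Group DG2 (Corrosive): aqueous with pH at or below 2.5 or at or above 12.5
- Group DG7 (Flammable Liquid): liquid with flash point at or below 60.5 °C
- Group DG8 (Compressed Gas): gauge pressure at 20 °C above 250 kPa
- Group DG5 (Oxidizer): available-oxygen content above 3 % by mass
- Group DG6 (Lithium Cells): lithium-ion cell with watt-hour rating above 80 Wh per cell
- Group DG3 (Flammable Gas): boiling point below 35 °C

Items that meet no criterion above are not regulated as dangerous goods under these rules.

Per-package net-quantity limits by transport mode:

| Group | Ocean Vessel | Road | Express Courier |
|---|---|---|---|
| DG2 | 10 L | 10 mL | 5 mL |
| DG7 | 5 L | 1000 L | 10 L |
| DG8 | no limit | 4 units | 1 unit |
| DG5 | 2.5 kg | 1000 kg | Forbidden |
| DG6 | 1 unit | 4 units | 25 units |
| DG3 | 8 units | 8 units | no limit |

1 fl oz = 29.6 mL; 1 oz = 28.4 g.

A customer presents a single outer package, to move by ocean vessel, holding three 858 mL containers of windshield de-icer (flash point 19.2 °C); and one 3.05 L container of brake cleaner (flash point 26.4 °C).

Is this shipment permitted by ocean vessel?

No

Windshield de-icer: flash point 19.2 °C ≤ 60.5 °C → Group DG7 (Flammable Liquid).
Flash point 26.4 °C meets the Group DG7 criterion (Flammable Liquid), so the brake cleaner is Group DG7.
Total Group DG7: (three 858 mL containers = 2.574 L) + 3.05 L = 5.624 L.
5.624 L exceeds the ocean vessel limit of 5 L for Group DG7.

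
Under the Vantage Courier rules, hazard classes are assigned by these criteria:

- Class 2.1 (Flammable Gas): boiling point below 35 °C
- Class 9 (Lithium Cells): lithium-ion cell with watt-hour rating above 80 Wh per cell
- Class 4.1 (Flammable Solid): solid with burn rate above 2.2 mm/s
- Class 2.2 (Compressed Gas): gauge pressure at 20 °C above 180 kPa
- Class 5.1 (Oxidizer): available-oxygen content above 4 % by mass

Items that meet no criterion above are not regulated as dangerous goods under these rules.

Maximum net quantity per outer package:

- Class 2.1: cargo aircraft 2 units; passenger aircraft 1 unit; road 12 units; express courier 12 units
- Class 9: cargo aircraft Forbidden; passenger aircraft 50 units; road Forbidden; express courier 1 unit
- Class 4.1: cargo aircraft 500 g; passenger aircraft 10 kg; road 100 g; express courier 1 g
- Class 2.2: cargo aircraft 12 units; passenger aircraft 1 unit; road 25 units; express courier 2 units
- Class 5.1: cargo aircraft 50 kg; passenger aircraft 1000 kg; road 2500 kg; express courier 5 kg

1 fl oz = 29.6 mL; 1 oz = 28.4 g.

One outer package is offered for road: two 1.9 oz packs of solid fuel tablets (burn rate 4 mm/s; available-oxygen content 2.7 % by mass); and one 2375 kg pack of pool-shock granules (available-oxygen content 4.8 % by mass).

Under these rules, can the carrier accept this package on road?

Burn rate 4 mm/s meets the Class 4.1 criterion (Flammable Solid), so the solid fuel tablets are Class 4.1.
With available-oxygen content 4.8 % by mass (> 4 % by mass), the pool-shock granules fall in Class 5.1.
Class 4.1 quantity: two 1.9 oz packs = 107.92 g.
That exceeds the Class 4.1 road limit of 100 g.
Class 5.1 quantity: 2375 kg.
2375 kg is within the road limit of 2500 kg for Class 5.1.

No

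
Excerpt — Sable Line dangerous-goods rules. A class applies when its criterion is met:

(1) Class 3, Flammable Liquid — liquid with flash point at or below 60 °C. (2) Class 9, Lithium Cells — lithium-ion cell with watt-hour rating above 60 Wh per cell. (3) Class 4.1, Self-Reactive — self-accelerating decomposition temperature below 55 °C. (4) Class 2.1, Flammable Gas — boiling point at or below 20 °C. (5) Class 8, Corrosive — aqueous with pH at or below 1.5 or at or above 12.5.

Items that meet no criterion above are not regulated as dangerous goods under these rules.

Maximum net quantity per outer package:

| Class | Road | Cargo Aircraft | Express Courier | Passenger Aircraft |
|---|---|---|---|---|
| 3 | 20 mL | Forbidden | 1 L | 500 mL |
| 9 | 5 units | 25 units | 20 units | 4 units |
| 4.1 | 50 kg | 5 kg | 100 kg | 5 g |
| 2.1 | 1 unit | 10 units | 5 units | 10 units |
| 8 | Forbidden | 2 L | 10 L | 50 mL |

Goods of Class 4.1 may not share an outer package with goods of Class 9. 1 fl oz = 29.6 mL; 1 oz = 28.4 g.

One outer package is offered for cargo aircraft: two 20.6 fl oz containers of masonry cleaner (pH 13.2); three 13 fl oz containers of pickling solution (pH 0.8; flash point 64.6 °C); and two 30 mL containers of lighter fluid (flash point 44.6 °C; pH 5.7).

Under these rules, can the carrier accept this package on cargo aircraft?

pH 13.2 meets the Class 8 criterion (Corrosive), so the masonry cleaner is Class 8.
With pH 0.8 (≤ 1.5), the pickling solution falls in Class 8.
Lighter fluid: flash point 44.6 °C ≤ 60 °C → Class 3 (Flammable Liquid).
Class 8 net quantity: (two 20.6 fl oz containers = 1219.52 mL) + (three 13 fl oz containers = 1154.4 mL) = 2373.92 mL.
That exceeds the Class 8 cargo aircraft limit of 2 L.
Class 3 quantity: two 30 mL containers = 60 mL.
By cargo aircraft, Class 3 is Forbidden regardless of quantity.
The segregation rule (Class 4.1 with Class 9) does not apply to Class 8 with Class 3.

No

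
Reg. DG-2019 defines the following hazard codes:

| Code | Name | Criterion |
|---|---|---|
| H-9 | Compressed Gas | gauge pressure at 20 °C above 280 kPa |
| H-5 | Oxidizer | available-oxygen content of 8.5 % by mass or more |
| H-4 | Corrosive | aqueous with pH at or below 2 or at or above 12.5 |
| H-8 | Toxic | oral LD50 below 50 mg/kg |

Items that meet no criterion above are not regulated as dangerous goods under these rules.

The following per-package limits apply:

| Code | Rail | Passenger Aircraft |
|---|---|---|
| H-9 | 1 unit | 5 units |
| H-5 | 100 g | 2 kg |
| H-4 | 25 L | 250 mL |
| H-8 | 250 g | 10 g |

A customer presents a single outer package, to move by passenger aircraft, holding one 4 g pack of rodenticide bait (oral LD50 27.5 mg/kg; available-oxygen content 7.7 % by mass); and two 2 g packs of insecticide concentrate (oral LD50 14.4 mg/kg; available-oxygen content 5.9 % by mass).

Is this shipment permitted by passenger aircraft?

The rodenticide bait has oral LD50 27.5 mg/kg, which is < 50 mg/kg, so it is Code H-8 (Toxic).
Insecticide concentrate: oral LD50 14.4 mg/kg < 50 mg/kg → Code H-8 (Toxic).
Code H-8 net quantity: 4 g + (two 2 g packs = 4 g) = 8 g.
8 g ≤ 10 g (passenger aircraft limit, Code H-8) — within limit.

Yes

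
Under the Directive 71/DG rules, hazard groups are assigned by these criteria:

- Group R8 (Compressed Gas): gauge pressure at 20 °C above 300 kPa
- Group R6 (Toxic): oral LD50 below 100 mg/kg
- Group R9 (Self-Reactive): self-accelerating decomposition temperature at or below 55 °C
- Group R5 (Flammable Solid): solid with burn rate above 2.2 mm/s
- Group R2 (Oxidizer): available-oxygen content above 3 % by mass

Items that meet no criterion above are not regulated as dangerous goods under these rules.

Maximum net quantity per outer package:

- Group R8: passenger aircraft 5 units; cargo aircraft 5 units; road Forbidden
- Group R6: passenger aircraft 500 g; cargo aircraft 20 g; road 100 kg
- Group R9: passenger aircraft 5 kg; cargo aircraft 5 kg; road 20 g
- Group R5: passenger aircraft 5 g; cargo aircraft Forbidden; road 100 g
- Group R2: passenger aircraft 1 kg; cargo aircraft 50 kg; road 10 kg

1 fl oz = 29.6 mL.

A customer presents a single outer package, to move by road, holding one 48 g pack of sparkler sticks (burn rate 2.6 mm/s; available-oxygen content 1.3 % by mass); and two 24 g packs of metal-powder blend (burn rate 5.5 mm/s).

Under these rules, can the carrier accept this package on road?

Sparkler sticks: burn rate 2.6 mm/s > 2.2 mm/s → Group R5 (Flammable Solid).
Burn rate 5.5 mm/s meets the Group R5 criterion (Flammable Solid), so the metal-powder blend is Group R5.
Group R5 net quantity: 48 g + (two 24 g packs = 48 g) = 96 g.
96 g ≤ 100 g (road limit, Group R5) — within limit.

Yes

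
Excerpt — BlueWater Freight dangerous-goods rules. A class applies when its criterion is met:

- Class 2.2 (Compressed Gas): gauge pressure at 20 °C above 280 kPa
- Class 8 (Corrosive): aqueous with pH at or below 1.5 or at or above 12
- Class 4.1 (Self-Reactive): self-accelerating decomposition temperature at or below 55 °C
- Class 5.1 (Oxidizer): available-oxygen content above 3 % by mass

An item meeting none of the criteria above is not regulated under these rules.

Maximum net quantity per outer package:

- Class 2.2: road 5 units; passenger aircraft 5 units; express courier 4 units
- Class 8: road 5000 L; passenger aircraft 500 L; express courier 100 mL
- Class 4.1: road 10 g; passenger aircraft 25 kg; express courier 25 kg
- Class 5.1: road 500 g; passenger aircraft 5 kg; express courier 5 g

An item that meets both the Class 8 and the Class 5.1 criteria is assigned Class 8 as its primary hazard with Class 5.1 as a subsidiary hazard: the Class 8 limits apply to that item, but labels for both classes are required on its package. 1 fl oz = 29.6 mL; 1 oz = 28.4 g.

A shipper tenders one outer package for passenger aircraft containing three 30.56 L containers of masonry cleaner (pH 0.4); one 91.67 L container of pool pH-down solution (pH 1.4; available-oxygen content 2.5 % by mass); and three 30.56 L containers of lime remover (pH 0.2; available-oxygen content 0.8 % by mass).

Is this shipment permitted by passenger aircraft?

The masonry cleaner has pH 0.4, which is ≤ 1.5, so it is Class 8 (Corrosive).
Pool pH-down solution: pH 1.4 ≤ 1.5 → Class 8 (Corrosive).
pH 0.2 meets the Class 8 criterion (Corrosive), so the lime remover is Class 8.
Total Class 8: (three 30.56 L containers = 91.68 L) + 91.67 L + (three 30.56 L containers = 91.68 L) = 275.03 L.
275.03 L ≤ 500 L (passenger aircraft limit, Class 8) — within limit.

Yes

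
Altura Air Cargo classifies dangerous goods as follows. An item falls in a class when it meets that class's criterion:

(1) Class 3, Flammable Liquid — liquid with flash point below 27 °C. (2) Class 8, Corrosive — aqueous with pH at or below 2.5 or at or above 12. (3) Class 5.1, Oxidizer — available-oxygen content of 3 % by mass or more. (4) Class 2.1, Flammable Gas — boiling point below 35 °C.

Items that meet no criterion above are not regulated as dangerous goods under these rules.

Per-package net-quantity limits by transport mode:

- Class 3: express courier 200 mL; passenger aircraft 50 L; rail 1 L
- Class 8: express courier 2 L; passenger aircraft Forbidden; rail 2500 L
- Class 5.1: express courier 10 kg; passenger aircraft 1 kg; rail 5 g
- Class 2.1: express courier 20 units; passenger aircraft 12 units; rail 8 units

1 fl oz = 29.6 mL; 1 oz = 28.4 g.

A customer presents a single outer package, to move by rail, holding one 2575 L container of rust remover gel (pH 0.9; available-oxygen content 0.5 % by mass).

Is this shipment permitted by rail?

No

Rust remover gel: pH 0.9 ≤ 2.5 → Class 8 (Corrosive).
Class 8 quantity: 2575 L.
That exceeds the Class 8 rail limit of 2500 L.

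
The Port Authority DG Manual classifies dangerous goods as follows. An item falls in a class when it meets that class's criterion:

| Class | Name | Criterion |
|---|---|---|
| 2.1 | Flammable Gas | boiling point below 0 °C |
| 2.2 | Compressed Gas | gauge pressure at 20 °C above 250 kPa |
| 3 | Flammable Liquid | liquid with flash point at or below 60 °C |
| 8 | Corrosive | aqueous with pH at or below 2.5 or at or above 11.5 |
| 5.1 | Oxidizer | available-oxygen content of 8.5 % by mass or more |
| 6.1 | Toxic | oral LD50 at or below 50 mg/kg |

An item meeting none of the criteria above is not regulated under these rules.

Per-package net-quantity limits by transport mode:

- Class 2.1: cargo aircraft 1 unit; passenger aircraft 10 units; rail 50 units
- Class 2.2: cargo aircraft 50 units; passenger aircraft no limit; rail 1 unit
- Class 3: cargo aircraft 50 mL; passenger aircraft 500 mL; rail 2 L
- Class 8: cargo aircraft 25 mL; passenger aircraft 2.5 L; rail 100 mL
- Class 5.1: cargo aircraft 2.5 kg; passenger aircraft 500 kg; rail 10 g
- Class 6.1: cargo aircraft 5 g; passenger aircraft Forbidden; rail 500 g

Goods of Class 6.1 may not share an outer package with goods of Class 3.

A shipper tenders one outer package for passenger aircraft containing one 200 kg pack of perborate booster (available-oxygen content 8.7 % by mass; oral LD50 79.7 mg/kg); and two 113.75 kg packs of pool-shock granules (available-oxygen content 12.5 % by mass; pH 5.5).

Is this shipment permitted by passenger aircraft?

Available-oxygen content 8.7 % by mass meets the Class 5.1 criterion (Oxidizer), so the perborate booster is Class 5.1.
The pool-shock granules have available-oxygen content 12.5 % by mass, which is ≥ 8.5 % by mass, so they are Class 5.1 (Oxidizer).
Total Class 5.1: 200 kg + (two 113.75 kg packs = 227.5 kg) = 427.5 kg.
427.5 kg is within the passenger aircraft limit of 500 kg for Class 5.1.

Yes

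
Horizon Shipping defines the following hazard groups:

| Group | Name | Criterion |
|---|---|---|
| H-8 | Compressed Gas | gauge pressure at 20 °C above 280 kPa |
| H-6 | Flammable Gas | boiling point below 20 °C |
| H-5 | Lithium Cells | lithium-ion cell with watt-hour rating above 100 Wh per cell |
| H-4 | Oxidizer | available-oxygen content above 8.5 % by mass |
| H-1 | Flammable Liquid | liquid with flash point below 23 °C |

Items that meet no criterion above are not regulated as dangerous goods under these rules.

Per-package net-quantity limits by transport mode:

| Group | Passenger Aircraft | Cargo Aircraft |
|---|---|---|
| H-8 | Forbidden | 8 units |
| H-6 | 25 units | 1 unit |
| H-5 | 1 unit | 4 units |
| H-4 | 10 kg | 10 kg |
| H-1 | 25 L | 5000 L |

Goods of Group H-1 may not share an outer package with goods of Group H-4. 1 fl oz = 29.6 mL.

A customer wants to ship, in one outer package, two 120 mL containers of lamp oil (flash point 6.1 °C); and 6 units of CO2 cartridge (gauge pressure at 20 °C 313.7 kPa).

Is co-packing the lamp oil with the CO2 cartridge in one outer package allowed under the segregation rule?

Lamp oil: flash point 6.1 °C < 23 °C → Group H-1 (Flammable Liquid).
CO2 cartridge: gauge pressure at 20 °C 313.7 kPa > 280 kPa → Group H-8 (Compressed Gas).
No segregation rule bars Group H-1 with Group H-8.

Yes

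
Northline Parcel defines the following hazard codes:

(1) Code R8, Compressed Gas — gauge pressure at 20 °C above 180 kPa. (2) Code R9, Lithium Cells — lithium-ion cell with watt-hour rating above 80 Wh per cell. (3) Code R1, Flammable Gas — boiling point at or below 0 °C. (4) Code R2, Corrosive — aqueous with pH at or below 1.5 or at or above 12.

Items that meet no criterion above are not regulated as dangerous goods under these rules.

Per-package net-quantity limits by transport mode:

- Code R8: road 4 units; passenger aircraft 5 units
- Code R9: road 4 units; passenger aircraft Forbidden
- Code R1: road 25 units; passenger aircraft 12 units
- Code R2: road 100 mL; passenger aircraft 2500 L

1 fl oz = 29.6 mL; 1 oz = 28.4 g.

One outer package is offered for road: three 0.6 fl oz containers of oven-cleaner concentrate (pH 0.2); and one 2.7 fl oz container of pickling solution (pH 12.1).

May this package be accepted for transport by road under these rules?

pH 0.2 meets the Code R2 criterion (Corrosive), so the oven-cleaner concentrate is Code R2.
Pickling solution: pH 12.1 ≥ 12 → Code R2 (Corrosive).
Total Code R2: (three 0.6 fl oz containers = 53.28 mL) + (one 2.7 fl oz container = 79.92 mL) = 133.2 mL.
133.2 mL exceeds the road limit of 100 mL for Code R2.

No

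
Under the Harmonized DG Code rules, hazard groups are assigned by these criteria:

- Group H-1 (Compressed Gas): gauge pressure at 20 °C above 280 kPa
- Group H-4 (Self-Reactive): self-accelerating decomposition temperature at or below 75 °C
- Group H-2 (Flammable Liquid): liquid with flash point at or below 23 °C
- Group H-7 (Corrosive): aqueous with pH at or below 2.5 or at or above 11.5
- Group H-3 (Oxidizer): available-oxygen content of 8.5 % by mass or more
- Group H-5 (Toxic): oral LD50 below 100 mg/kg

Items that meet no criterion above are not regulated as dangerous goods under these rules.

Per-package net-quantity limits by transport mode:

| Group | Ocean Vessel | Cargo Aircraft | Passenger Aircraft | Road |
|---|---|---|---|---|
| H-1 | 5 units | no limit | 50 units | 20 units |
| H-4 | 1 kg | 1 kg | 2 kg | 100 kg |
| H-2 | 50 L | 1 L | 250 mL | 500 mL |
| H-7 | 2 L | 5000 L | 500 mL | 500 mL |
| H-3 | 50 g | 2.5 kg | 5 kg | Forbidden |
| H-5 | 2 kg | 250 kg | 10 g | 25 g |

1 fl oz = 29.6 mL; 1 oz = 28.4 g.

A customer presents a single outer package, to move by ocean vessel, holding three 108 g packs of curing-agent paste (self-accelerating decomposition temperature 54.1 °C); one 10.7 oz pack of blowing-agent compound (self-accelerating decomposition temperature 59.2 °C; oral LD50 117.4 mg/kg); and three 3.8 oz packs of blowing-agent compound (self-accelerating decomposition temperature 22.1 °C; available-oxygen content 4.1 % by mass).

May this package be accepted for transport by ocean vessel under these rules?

The curing-agent paste has self-accelerating decomposition temperature 54.1 °C, which is ≤ 75 °C, so it is Group H-4 (Self-Reactive).
The blowing-agent compound has self-accelerating decomposition temperature 59.2 °C, which is ≤ 75 °C, so it is Group H-4 (Self-Reactive).
Blowing-agent compound: self-accelerating decomposition temperature 22.1 °C ≤ 75 °C → Group H-4 (Self-Reactive).
Group H-4 net quantity: (three 108 g packs = 324 g) + (one 10.7 oz pack = 303.88 g) + (three 3.8 oz packs = 323.76 g) = 951.64 g.
951.64 g ≤ 1 kg (ocean vessel limit, Group H-4) — within limit.

Yes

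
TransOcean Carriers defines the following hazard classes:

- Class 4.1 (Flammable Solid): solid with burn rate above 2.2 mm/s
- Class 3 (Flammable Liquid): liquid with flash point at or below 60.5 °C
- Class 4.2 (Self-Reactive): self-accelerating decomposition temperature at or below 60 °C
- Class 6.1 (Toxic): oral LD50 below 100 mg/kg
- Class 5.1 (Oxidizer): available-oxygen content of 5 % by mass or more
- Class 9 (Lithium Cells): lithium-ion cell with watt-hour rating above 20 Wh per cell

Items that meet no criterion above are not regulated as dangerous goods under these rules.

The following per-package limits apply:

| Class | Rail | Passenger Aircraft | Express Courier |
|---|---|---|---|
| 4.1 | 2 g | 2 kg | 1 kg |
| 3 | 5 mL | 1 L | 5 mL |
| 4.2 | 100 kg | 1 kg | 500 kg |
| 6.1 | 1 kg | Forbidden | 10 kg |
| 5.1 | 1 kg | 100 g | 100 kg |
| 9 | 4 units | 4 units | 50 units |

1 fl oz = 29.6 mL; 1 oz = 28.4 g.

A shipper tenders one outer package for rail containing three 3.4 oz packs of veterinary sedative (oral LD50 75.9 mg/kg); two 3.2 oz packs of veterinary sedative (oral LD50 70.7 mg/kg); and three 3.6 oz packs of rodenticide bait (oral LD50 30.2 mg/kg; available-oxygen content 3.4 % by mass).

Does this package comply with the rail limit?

Yes

The veterinary sedative has oral LD50 75.9 mg/kg, which is < 100 mg/kg, so it is Class 6.1 (Toxic).
Veterinary sedative: oral LD50 70.7 mg/kg < 100 mg/kg → Class 6.1 (Toxic).
The rodenticide bait has oral LD50 30.2 mg/kg, which is < 100 mg/kg, so it is Class 6.1 (Toxic).
Total Class 6.1: (three 3.4 oz packs = 289.68 g) + (two 3.2 oz packs = 181.76 g) + (three 3.6 oz packs = 306.72 g) = 778.16 g.
778.16 g ≤ 1 kg (rail limit, Class 6.1) — within limit.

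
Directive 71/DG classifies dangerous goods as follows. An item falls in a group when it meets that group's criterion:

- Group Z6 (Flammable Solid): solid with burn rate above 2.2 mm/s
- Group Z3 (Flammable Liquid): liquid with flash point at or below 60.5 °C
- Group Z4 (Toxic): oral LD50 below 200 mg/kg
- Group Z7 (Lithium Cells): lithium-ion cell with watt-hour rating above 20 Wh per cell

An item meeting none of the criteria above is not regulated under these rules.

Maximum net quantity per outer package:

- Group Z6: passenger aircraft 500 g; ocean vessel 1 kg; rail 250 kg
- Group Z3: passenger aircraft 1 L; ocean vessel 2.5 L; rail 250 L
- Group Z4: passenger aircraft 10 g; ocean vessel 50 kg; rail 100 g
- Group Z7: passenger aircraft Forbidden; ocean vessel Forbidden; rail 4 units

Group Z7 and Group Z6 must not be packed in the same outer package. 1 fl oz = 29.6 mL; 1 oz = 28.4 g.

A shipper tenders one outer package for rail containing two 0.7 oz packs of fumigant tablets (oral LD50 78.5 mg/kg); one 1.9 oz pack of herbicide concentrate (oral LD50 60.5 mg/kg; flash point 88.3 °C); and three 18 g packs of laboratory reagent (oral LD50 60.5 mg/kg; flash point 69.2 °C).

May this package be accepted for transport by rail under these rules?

The fumigant tablets have oral LD50 78.5 mg/kg, which is < 200 mg/kg, so they are Group Z4 (Toxic).
Oral LD50 60.5 mg/kg meets the Group Z4 criterion (Toxic), so the herbicide concentrate is Group Z4.
The laboratory reagent has oral LD50 60.5 mg/kg, which is < 200 mg/kg, so it is Group Z4 (Toxic).
Total Group Z4: (two 0.7 oz packs = 39.76 g) + (one 1.9 oz pack = 53.96 g) + (three 18 g packs = 54 g) = 147.72 g.
147.72 g exceeds the rail limit of 100 g for Group Z4.

No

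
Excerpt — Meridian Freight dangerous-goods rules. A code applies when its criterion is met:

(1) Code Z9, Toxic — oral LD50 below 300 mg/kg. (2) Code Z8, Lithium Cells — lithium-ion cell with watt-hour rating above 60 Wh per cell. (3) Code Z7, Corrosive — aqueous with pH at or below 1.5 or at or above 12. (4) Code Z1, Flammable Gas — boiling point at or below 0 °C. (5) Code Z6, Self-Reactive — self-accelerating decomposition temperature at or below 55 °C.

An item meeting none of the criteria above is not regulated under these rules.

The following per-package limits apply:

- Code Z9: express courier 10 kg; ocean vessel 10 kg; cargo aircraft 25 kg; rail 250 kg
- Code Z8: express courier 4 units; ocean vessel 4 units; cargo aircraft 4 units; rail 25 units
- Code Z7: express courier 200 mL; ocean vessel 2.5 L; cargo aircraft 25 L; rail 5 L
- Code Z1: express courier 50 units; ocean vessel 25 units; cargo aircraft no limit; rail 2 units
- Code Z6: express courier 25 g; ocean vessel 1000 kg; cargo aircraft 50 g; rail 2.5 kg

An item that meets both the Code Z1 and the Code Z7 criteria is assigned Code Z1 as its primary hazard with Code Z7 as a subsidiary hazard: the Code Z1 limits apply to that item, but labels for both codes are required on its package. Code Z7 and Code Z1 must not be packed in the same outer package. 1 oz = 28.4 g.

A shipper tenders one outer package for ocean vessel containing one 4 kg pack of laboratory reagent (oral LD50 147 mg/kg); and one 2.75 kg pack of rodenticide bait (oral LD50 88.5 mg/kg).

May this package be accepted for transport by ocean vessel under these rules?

The laboratory reagent has oral LD50 147 mg/kg, which is < 300 mg/kg, so it is Code Z9 (Toxic).
Rodenticide bait: oral LD50 88.5 mg/kg < 300 mg/kg → Code Z9 (Toxic).
Code Z9 net quantity: 4 kg + 2.75 kg = 6.75 kg.
6.75 kg is within the ocean vessel limit of 10 kg for Code Z9.

Yes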